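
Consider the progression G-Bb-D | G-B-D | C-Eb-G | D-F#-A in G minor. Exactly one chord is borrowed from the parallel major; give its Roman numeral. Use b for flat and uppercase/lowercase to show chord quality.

G minor has the diatonic set Gm, Adim, Bb, Cm, D, Eb, F (with V from harmonic minor). G–Bb–D = Gm, C–Eb–G = Cm and D–F#–A = D all belong to that set. G–B–D doesn't fit — on degree 1 G minor would have Gm (i). G is the degree-1 chord of G major, so it is the borrowed I.

I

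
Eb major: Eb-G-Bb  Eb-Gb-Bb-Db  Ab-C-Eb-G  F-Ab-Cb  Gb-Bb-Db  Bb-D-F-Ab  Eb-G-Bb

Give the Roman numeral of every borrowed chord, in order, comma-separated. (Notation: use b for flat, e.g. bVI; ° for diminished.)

Eb major has the diatonic set Eb, Fm, Gm, Ab, Bb, Cm, Ddim. Of the given chords, Eb–G–Bb = Eb, Ab–C–Eb–G = Abmaj7 and Bb–D–F–Ab = Bb7 are diatonic. Eb–Gb–Bb–Db is not: scale degree 1 in Eb major carries Eb (I). In Eb minor the chord on that degree is Ebm7, so here it functions as i7, borrowed from the parallel minor. But F–Ab–Cb is foreign: the diatonic ii on degree 2 is Fm, whereas Fdim comes from Eb minor. It is labeled ii°. Gb–Bb–Db is not: scale degree 3 in Eb major carries Gm (iii). In Eb minor the chord on that degree is Gb, so here it functions as bIII, borrowed from the parallel minor.

i7, ii°, bIII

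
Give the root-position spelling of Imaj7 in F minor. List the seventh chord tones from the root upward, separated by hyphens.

Imaj7 is built on scale degree 1, which is F in both F minor and its parallel. In F major the chord on F is F–A–C–E.

F-A-C-E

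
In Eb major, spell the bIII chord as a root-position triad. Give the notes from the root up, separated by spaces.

Gb Bb Db

Scale degree 3 in Eb major is G. bIII uses the lowered form, Gb, taken from Eb minor. Building the major chord from the parallel minor on Gb: Gb–Bb–Db.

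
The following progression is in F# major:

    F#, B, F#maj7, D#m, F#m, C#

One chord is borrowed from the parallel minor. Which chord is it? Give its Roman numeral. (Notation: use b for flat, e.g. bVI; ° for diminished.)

i

The diatonic triads in F# major are F#, G#m, A#m, B, C#, D#m, E#dim. F#, B, F#maj7, D#m and C# all belong to that set. F#m (F#–A–C#) is not: scale degree 1 in F# major carries F# (I). In F# minor the chord on that degree is F#m, so here it functions as i, borrowed from the parallel minor.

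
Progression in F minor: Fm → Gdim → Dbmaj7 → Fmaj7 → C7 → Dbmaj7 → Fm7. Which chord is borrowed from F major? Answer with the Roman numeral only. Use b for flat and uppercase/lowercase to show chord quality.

Imaj7

In F minor (with V from harmonic minor) the diatonic chords are Fm, Gdim, Ab, Bbm, C, Db, Eb. Of the given chords, Fm, Gdim, Dbmaj7, C7 and Fm7 are diatonic. But Fmaj7 (F–A–C–E) is foreign: the diatonic i on degree 1 is Fm, whereas Fmaj7 comes from F major. It is labeled Imaj7.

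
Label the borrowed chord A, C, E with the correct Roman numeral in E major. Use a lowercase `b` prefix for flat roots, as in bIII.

A is scale degree 4 in E major. A–C–E is a minor chord — the form found in E minor, not the diatonic IV (A). Borrowed into E major it is written iv.

iv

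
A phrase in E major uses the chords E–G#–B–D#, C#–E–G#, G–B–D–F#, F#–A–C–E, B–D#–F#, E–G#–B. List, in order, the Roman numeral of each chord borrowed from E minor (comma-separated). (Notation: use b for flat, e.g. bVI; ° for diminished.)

bIIImaj7, iiø7

In E major the diatonic chords are E, F#m, G#m, A, B, C#m, D#dim. E–G#–B–D# = Emaj7, C#–E–G# = C#m, B–D#–F# = B and E–G#–B = E all belong to that set. But G–B–D–F# is foreign: the diatonic iii on degree 3 is G#m, whereas Gmaj7 comes from E minor. It is labeled bIIImaj7. But F#–A–C–E is foreign: the diatonic ii on degree 2 is F#m, whereas F#m7b5 comes from E minor. It is labeled iiø7.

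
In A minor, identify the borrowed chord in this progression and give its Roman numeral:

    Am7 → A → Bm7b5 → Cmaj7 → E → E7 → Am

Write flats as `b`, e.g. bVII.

I

A minor has the diatonic set Am, Bdim, C, Dm, E, F, G (with V from harmonic minor). Am7, Bm7b5, Cmaj7, E, E7 and Am all belong to that set. A (A–C#–E) doesn't fit — on degree 1 A minor would have Am (i). A is the degree-1 chord of A major, so it is the borrowed I.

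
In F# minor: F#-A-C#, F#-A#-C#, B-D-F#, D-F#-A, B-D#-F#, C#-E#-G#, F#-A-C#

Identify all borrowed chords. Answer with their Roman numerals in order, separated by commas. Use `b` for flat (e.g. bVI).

I, IV

The diatonic triads in F# minor (with V from harmonic minor) are F#m, G#dim, A, Bm, C#, D, E. Of the given chords, F#–A–C# = F#m, B–D–F# = Bm, D–F#–A = D and C#–E#–G# = C# are diatonic. F#–A#–C# is not: scale degree 1 in F# minor carries F#m (i). In F# major the chord on that degree is F#, so here it functions as I, borrowed from the parallel major. But B–D#–F# is foreign: the diatonic iv on degree 4 is Bm, whereas B comes from F# major. It is labeled IV.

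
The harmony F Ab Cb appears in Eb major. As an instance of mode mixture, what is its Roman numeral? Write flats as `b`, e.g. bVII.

F is scale degree 2 in Eb major. F–Ab–Cb is a diminished chord — the form found in Eb minor, not the diatonic ii (Fm). Borrowed into Eb major it is written ii°.

ii°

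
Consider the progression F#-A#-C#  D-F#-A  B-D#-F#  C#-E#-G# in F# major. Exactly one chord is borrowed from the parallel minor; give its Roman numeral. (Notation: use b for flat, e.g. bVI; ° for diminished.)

bVI

The diatonic triads in F# major are F#, G#m, A#m, B, C#, D#m, E#dim. F#–A#–C# = F#, B–D#–F# = B and C#–E#–G# = C# all belong to that set. But D–F#–A is foreign: the diatonic vi on degree 6 is D#m, whereas D comes from F# minor. It is labeled bVI.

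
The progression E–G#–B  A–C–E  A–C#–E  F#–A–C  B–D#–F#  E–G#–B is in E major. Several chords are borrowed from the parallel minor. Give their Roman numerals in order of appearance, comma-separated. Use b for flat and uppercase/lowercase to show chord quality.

iv, ii°

E major has the diatonic set E, F#m, G#m, A, B, C#m, D#dim. Of the given chords, E–G#–B = E, A–C#–E = A and B–D#–F# = B are diatonic. But A–C–E is foreign: the diatonic IV on degree 4 is A, whereas Am comes from E minor. It is labeled iv. F#–A–C is not: scale degree 2 in E major carries F#m (ii). In E minor the chord on that degree is F#dim, so here it functions as ii°, borrowed from the parallel minor.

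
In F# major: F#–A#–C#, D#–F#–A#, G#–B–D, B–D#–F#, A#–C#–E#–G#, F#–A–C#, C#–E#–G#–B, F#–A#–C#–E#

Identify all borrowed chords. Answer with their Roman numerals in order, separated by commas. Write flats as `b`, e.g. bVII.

ii°, i

In F# major the diatonic chords are F#, G#m, A#m, B, C#, D#m, E#dim. Of the given chords, F#–A#–C# = F#, D#–F#–A# = D#m, B–D#–F# = B, A#–C#–E#–G# = A#m7, C#–E#–G#–B = C#7 and F#–A#–C#–E# = F#maj7 are diatonic. G#–B–D doesn't fit — on degree 2 F# major would have G#m (ii). G#dim is the degree-2 chord of F# minor, so it is the borrowed ii°. But F#–A–C# is foreign: the diatonic I on degree 1 is F#, whereas F#m comes from F# minor. It is labeled i.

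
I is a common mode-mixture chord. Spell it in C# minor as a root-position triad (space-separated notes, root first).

I is built on scale degree 1, which is C# in both C# minor and its parallel. In C# major the chord on C# is C#–E#–G#.

C# E# G#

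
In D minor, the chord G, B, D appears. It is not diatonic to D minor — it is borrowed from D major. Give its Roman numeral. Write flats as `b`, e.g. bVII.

The root G is the diatonic 4th degree of D minor; the borrowing shows in the chord quality. Diatonically D minor has Gm (iv) on that degree; G–B–D is instead the major chord native to D major, so it takes the label IV.

IV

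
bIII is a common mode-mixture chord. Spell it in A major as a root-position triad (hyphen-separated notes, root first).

C-E-G

bIII is built on the lowered scale degree 3. In A major degree 3 is C#; lowered it becomes C. Building the major chord from the parallel minor on C: C–E–G.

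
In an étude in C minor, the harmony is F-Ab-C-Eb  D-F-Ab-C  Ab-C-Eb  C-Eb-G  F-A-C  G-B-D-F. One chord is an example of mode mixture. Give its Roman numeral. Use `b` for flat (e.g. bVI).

IV

The diatonic triads in C minor (with V from harmonic minor) are Cm, Ddim, Eb, Fm, G, Ab, Bb. F–Ab–C–Eb = Fm7, D–F–Ab–C = Dm7b5, Ab–C–Eb = Ab, C–Eb–G = Cm and G–B–D–F = G7 all belong to that set. F–A–C is not: scale degree 4 in C minor carries Fm (iv). In C major the chord on that degree is F, so here it functions as IV, borrowed from the parallel major.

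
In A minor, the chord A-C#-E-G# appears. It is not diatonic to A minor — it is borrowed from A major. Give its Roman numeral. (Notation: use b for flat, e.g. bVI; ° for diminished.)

Imaj7

A is scale degree 1 in A minor. A–C#–E–G# is a major-seventh chord — the form found in A major, not the diatonic i (Am). Borrowed into A minor it is written Imaj7.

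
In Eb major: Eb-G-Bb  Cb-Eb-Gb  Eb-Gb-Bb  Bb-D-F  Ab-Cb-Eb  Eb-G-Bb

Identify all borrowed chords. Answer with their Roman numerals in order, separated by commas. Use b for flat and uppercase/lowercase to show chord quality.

bVI, i, iv

In Eb major the diatonic chords are Eb, Fm, Gm, Ab, Bb, Cm, Ddim. Eb–G–Bb = Eb and Bb–D–F = Bb both belong to that set. Cb–Eb–Gb is not: scale degree 6 in Eb major carries Cm (vi). In Eb minor the chord on that degree is Cb, so here it functions as bVI, borrowed from the parallel minor. Eb–Gb–Bb doesn't fit — on degree 1 Eb major would have Eb (I). Ebm is the degree-1 chord of Eb minor, so it is the borrowed i. Ab–Cb–Eb is not: scale degree 4 in Eb major carries Ab (IV). In Eb minor the chord on that degree is Abm, so here it functions as iv, borrowed from the parallel minor.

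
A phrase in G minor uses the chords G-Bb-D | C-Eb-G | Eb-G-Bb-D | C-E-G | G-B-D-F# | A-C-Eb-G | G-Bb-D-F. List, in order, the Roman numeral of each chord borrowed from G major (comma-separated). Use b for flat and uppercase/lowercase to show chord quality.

IV, Imaj7

G minor has the diatonic set Gm, Adim, Bb, Cm, D, Eb, F (with V from harmonic minor). G–Bb–D = Gm, C–Eb–G = Cm, Eb–G–Bb–D = Ebmaj7, A–C–Eb–G = Am7b5 and G–Bb–D–F = Gm7 are all diatonic. C–E–G doesn't fit — on degree 4 G minor would have Cm (iv). C is the degree-4 chord of G major, so it is the borrowed IV. G–B–D–F# is not: scale degree 1 in G minor carries Gm (i). In G major the chord on that degree is Gmaj7, so here it functions as Imaj7, borrowed from the parallel major.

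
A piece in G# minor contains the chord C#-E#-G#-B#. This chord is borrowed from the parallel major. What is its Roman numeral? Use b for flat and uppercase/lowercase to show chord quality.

IVmaj7

C# is scale degree 4 in G# minor. The diatonic chord on degree 4 would be C#m (iv), but C#–E#–G#–B# is the major-seventh chord from G# major. As a borrowed chord it is labeled IVmaj7.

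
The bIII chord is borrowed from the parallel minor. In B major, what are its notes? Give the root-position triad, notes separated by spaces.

D F# A

bIII is built on the lowered scale degree 3. In B major degree 3 is D#; lowered it becomes D. Building the major chord from the parallel minor on D: D–F#–A.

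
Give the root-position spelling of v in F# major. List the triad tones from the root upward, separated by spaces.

v is built on scale degree 5, which is C# in both F# major and its parallel. Building the minor chord from the parallel minor on C#: C#–E–G#.

C# E G#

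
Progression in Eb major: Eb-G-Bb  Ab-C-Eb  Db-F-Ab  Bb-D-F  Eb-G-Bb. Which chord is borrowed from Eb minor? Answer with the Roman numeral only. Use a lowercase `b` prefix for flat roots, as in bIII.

In Eb major the diatonic chords are Eb, Fm, Gm, Ab, Bb, Cm, Ddim. Eb–G–Bb = Eb, Ab–C–Eb = Ab and Bb–D–F = Bb are all diatonic. Db–F–Ab doesn't fit — on degree 7 Eb major would have Ddim (vii°). Db is the degree-7 chord of Eb minor, so it is the borrowed bVII.

bVII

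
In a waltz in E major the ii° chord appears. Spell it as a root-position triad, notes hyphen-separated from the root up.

The root, F#, is scale degree 2 — the same note in E major and E minor; only the chord quality changes. Building the diminished chord from the parallel minor on F#: F#–A–C.

F#-A-C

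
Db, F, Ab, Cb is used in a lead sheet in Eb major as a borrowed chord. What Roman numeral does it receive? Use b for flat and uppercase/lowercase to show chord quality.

Db is the lowered form of scale degree 7 in Eb major (the diatonic degree 7 is D). The diatonic chord on degree 7 would be Ddim (vii°), but Db–F–Ab–Cb is the dominant-seventh chord from Eb minor. As a borrowed chord it is labeled bVII7.

bVII7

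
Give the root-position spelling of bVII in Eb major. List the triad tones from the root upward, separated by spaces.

bVII is built on the lowered scale degree 7. In Eb major degree 7 is D; lowered it becomes Db. Stacking thirds in Eb minor on Db gives Db–F–Ab.

Db F Ab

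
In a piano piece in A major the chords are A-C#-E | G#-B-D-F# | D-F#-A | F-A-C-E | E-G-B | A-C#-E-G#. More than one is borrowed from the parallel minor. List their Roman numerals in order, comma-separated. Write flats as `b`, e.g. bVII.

A major has the diatonic set A, Bm, C#m, D, E, F#m, G#dim. A–C#–E = A, G#–B–D–F# = G#m7b5, D–F#–A = D and A–C#–E–G# = Amaj7 are all diatonic. But F–A–C–E is foreign: the diatonic vi on degree 6 is F#m, whereas Fmaj7 comes from A minor. It is labeled bVImaj7. E–G–B doesn't fit — on degree 5 A major would have E (V). Em is the degree-5 chord of A minor, so it is the borrowed v.

bVImaj7, v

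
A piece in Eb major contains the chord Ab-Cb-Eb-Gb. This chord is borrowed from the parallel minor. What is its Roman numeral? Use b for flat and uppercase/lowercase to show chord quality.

iv7

Ab is scale degree 4 in Eb major. Diatonically Eb major has Ab (IV) on that degree; Ab–Cb–Eb–Gb is instead the minor-seventh chord native to Eb minor, so it takes the label iv7.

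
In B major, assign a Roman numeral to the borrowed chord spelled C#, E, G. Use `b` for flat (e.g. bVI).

ii°

C# is scale degree 2 in B major. Diatonically B major has C#m (ii) on that degree; C#–E–G is instead the diminished chord native to B minor, so it takes the label ii°.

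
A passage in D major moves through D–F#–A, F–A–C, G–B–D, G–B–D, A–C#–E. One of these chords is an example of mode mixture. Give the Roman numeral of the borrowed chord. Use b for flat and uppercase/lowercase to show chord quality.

bIII

The diatonic triads in D major are D, Em, F#m, G, A, Bm, C#dim. Of the given chords, D–F#–A = D, G–B–D = G and A–C#–E = A are diatonic. F–A–C doesn't fit — on degree 3 D major would have F#m (iii). F is the degree-3 chord of D minor, so it is the borrowed bIII.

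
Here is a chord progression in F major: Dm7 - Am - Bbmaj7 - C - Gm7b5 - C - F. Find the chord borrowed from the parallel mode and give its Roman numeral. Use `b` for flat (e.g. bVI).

In F major the diatonic chords are F, Gm, Am, Bb, C, Dm, Edim. Of the given chords, Dm7, Am, Bbmaj7, C and F are diatonic. Gm7b5 (G–Bb–Db–F) is not: scale degree 2 in F major carries Gm (ii). In F minor the chord on that degree is Gm7b5, so here it functions as iiø7, borrowed from the parallel minor.

iiø7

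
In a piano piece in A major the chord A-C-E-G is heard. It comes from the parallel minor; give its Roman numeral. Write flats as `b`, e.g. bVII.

A is scale degree 1 in A major. A–C–E–G is a minor-seventh chord — the form found in A minor, not the diatonic I (A). Borrowed into A major it is written i7.

i7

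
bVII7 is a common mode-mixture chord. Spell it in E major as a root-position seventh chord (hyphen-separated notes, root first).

The root of bVII7 is the lowered 7th degree: D# becomes D. In E minor the chord on D is D–F#–A–C.

D-F#-A-C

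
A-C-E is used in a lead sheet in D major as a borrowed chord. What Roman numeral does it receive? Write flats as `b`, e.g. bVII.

The root A is the diatonic 5th degree of D major; the borrowing shows in the chord quality. The diatonic chord on degree 5 would be A (V), but A–C–E is the minor chord from D minor. As a borrowed chord it is labeled v.

v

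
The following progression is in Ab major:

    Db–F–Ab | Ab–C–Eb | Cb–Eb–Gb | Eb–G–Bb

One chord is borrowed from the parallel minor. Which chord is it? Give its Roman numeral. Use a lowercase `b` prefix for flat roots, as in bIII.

bIII

The diatonic triads in Ab major are Ab, Bbm, Cm, Db, Eb, Fm, Gdim. Db–F–Ab = Db, Ab–C–Eb = Ab and Eb–G–Bb = Eb are all diatonic. Cb–Eb–Gb doesn't fit — on degree 3 Ab major would have Cm (iii). Cb is the degree-3 chord of Ab minor, so it is the borrowed bIII.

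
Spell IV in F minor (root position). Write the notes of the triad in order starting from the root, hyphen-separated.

Bb-D-F

IV is built on scale degree 4, which is Bb in both F minor and its parallel. In F major the chord on Bb is Bb–D–F.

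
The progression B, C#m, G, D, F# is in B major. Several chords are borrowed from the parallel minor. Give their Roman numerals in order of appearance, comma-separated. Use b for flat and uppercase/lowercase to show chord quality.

In B major the diatonic chords are B, C#m, D#m, E, F#, G#m, A#dim. B, C#m and F# all belong to that set. G (G–B–D) is not: scale degree 6 in B major carries G#m (vi). In B minor the chord on that degree is G, so here it functions as bVI, borrowed from the parallel minor. But D (D–F#–A) is foreign: the diatonic iii on degree 3 is D#m, whereas D comes from B minor. It is labeled bIII.

bVI, bIII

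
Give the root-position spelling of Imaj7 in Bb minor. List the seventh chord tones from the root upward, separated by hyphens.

Imaj7 is built on scale degree 1, which is Bb in both Bb minor and its parallel. Stacking thirds in Bb major on Bb gives Bb–D–F–A.

Bb-D-F-A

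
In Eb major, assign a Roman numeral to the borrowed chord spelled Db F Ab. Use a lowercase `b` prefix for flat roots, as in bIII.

bVII

Db is the lowered form of scale degree 7 in Eb major (the diatonic degree 7 is D). The diatonic chord on degree 7 would be Ddim (vii°), but Db–F–Ab is the major chord from Eb minor. As a borrowed chord it is labeled bVII.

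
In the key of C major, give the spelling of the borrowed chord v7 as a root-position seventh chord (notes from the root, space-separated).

v7 is built on scale degree 5, which is G in both C major and its parallel. Building the minor-seventh chord from the parallel minor on G: G–Bb–D–F.

G Bb D F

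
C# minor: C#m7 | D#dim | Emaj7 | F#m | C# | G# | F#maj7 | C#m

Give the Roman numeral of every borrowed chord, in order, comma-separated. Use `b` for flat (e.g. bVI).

I, IVmaj7

C# minor has the diatonic set C#m, D#dim, E, F#m, G#, A, B (with V from harmonic minor). C#m7, D#dim, Emaj7, F#m, G# and C#m all belong to that set. C# (C#–E#–G#) is not: scale degree 1 in C# minor carries C#m (i). In C# major the chord on that degree is C#, so here it functions as I, borrowed from the parallel major. F#maj7 (F#–A#–C#–E#) is not: scale degree 4 in C# minor carries F#m (iv). In C# major the chord on that degree is F#maj7, so here it functions as IVmaj7, borrowed from the parallel major.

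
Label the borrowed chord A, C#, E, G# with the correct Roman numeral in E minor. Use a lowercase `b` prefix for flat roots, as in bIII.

IVmaj7

A is scale degree 4 in E minor. Diatonically E minor has Am (iv) on that degree; A–C#–E–G# is instead the major-seventh chord native to E major, so it takes the label IVmaj7.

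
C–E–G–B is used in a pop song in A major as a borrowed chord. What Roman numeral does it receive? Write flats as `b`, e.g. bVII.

The root C is the lowered 3rd scale degree — diatonically A major has C# there. The diatonic chord on degree 3 would be C#m (iii), but C–E–G–B is the major-seventh chord from A minor. As a borrowed chord it is labeled bIIImaj7.

bIIImaj7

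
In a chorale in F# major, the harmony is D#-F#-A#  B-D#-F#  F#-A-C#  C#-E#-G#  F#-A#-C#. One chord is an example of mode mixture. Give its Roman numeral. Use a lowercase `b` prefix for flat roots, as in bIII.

i

F# major has the diatonic set F#, G#m, A#m, B, C#, D#m, E#dim. D#–F#–A# = D#m, B–D#–F# = B, C#–E#–G# = C# and F#–A#–C# = F# all belong to that set. F#–A–C# doesn't fit — on degree 1 F# major would have F# (I). F#m is the degree-1 chord of F# minor, so it is the borrowed i.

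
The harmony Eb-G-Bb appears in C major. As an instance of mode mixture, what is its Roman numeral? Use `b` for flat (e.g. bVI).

In C major scale degree 3 is E; Eb is its lowered form, from C minor. The diatonic chord on degree 3 would be Em (iii), but Eb–G–Bb is the major chord from C minor. As a borrowed chord it is labeled bIII.

bIII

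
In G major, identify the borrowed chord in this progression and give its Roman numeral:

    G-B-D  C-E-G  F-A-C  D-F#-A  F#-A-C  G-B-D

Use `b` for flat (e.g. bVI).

In G major the diatonic chords are G, Am, Bm, C, D, Em, F#dim. G–B–D = G, C–E–G = C, D–F#–A = D and F#–A–C = F#dim are all diatonic. F–A–C doesn't fit — on degree 7 G major would have F#dim (vii°). F is the degree-7 chord of G minor, so it is the borrowed bVII.

bVII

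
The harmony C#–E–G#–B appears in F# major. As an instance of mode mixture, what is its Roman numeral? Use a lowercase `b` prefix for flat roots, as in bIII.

v7

C# is scale degree 5 in F# major. Diatonically F# major has C# (V) on that degree; C#–E–G#–B is instead the minor-seventh chord native to F# minor, so it takes the label v7.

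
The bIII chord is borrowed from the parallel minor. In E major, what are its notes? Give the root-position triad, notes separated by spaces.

G B D

The root of bIII is the lowered 3rd degree: G# becomes G. Stacking thirds in E minor on G gives G–B–D.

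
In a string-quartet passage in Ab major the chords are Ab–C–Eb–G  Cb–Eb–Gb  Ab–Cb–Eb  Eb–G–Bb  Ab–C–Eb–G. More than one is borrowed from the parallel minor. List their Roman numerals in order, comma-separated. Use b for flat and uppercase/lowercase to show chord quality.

bIII, i

In Ab major the diatonic chords are Ab, Bbm, Cm, Db, Eb, Fm, Gdim. Of the given chords, Ab–C–Eb–G = Abmaj7 and Eb–G–Bb = Eb are diatonic. Cb–Eb–Gb doesn't fit — on degree 3 Ab major would have Cm (iii). Cb is the degree-3 chord of Ab minor, so it is the borrowed bIII. Ab–Cb–Eb is not: scale degree 1 in Ab major carries Ab (I). In Ab minor the chord on that degree is Abm, so here it functions as i, borrowed from the parallel minor.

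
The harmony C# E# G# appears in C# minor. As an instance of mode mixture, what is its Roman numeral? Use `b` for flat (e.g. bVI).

C# is scale degree 1 in C# minor. C#–E#–G# is a major chord — the form found in C# major, not the diatonic i (C#m). Borrowed into C# minor it is written I.

I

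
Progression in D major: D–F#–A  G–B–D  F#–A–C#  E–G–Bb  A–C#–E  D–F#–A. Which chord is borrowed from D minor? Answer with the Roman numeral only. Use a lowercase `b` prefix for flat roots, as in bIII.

ii°

The diatonic triads in D major are D, Em, F#m, G, A, Bm, C#dim. D–F#–A = D, G–B–D = G, F#–A–C# = F#m and A–C#–E = A are all diatonic. E–G–Bb is not: scale degree 2 in D major carries Em (ii). In D minor the chord on that degree is Edim, so here it functions as ii°, borrowed from the parallel minor.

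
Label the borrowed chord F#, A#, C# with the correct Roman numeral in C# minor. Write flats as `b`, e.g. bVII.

The root F# is the diatonic 4th degree of C# minor; the borrowing shows in the chord quality. Diatonically C# minor has F#m (iv) on that degree; F#–A#–C# is instead the major chord native to C# major, so it takes the label IV.

IV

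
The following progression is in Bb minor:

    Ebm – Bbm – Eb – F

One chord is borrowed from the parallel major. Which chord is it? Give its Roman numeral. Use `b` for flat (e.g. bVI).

Bb minor has the diatonic set Bbm, Cdim, Db, Ebm, F, Gb, Ab (with V from harmonic minor). Of the given chords, Ebm, Bbm and F are diatonic. Eb (Eb–G–Bb) doesn't fit — on degree 4 Bb minor would have Ebm (iv). Eb is the degree-4 chord of Bb major, so it is the borrowed IV.

IV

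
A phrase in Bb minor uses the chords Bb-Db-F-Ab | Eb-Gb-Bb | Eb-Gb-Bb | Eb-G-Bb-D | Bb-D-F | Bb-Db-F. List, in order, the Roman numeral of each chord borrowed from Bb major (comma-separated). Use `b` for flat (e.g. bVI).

In Bb minor (with V from harmonic minor) the diatonic chords are Bbm, Cdim, Db, Ebm, F, Gb, Ab. Bb–Db–F–Ab = Bbm7, Eb–Gb–Bb = Ebm and Bb–Db–F = Bbm all belong to that set. Eb–G–Bb–D doesn't fit — on degree 4 Bb minor would have Ebm (iv). Ebmaj7 is the degree-4 chord of Bb major, so it is the borrowed IVmaj7. Bb–D–F doesn't fit — on degree 1 Bb minor would have Bbm (i). Bb is the degree-1 chord of Bb major, so it is the borrowed I.

IVmaj7, I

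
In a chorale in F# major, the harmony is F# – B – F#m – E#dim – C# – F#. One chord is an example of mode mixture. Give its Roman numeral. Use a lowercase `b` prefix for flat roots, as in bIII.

i

The diatonic triads in F# major are F#, G#m, A#m, B, C#, D#m, E#dim. Of the given chords, F#, B, E#dim and C# are diatonic. But F#m (F#–A–C#) is foreign: the diatonic I on degree 1 is F#, whereas F#m comes from F# minor. It is labeled i.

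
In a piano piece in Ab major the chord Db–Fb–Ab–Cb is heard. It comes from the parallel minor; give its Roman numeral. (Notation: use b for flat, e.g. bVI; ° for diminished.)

iv7

The root Db is the diatonic 4th degree of Ab major; the borrowing shows in the chord quality. The diatonic chord on degree 4 would be Db (IV), but Db–Fb–Ab–Cb is the minor-seventh chord from Ab minor. As a borrowed chord it is labeled iv7.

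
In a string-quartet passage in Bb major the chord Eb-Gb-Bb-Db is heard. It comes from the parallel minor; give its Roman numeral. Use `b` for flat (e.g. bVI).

The root Eb is the diatonic 4th degree of Bb major; the borrowing shows in the chord quality. The diatonic chord on degree 4 would be Eb (IV), but Eb–Gb–Bb–Db is the minor-seventh chord from Bb minor. As a borrowed chord it is labeled iv7.

iv7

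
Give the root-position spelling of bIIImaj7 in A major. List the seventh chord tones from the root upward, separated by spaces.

Scale degree 3 in A major is C#. bIIImaj7 uses the lowered form, C, taken from A minor. In A minor the chord on C is C–E–G–B.

C E G B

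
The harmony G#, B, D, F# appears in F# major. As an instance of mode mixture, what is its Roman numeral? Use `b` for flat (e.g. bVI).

iiø7

The root G# is the diatonic 2nd degree of F# major; the borrowing shows in the chord quality. The diatonic chord on degree 2 would be G#m (ii), but G#–B–D–F# is the half-diminished-seventh chord from F# minor. As a borrowed chord it is labeled iiø7.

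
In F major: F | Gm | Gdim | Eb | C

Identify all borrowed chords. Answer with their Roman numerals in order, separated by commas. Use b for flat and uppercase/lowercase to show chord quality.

F major has the diatonic set F, Gm, Am, Bb, C, Dm, Edim. F, Gm and C all belong to that set. But Gdim (G–Bb–Db) is foreign: the diatonic ii on degree 2 is Gm, whereas Gdim comes from F minor. It is labeled ii°. Eb (Eb–G–Bb) doesn't fit — on degree 7 F major would have Edim (vii°). Eb is the degree-7 chord of F minor, so it is the borrowed bVII.

ii°, bVII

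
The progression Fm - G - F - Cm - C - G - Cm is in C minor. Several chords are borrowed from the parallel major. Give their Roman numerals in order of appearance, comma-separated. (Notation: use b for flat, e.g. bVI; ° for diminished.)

The diatonic triads in C minor (with V from harmonic minor) are Cm, Ddim, Eb, Fm, G, Ab, Bb. Of the given chords, Fm, G and Cm are diatonic. But F (F–A–C) is foreign: the diatonic iv on degree 4 is Fm, whereas F comes from C major. It is labeled IV. C (C–E–G) is not: scale degree 1 in C minor carries Cm (i). In C major the chord on that degree is C, so here it functions as I, borrowed from the parallel major.

IV, I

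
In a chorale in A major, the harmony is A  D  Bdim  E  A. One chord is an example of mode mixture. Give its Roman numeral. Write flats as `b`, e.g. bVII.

ii°

In A major the diatonic chords are A, Bm, C#m, D, E, F#m, G#dim. A, D and E are all diatonic. Bdim (B–D–F) is not: scale degree 2 in A major carries Bm (ii). In A minor the chord on that degree is Bdim, so here it functions as ii°, borrowed from the parallel minor.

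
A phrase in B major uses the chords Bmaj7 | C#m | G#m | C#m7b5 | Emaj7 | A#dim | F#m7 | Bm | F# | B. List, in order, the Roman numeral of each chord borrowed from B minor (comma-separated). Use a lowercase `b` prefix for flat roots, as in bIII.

iiø7, v7, i

The diatonic triads in B major are B, C#m, D#m, E, F#, G#m, A#dim. Of the given chords, Bmaj7, C#m, G#m, Emaj7, A#dim, F# and B are diatonic. C#m7b5 (C#–E–G–B) is not: scale degree 2 in B major carries C#m (ii). In B minor the chord on that degree is C#m7b5, so here it functions as iiø7, borrowed from the parallel minor. F#m7 (F#–A–C#–E) is not: scale degree 5 in B major carries F# (V). In B minor the chord on that degree is F#m7, so here it functions as v7, borrowed from the parallel minor. But Bm (B–D–F#) is foreign: the diatonic I on degree 1 is B, whereas Bm comes from B minor. It is labeled i.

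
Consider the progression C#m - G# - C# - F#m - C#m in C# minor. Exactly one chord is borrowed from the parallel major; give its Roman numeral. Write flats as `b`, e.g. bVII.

C# minor has the diatonic set C#m, D#dim, E, F#m, G#, A, B (with V from harmonic minor). C#m, G# and F#m all belong to that set. C# (C#–E#–G#) doesn't fit — on degree 1 C# minor would have C#m (i). C# is the degree-1 chord of C# major, so it is the borrowed I.

I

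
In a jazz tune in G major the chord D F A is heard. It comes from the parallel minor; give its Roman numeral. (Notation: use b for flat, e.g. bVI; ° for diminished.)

The root D is the diatonic 5th degree of G major; the borrowing shows in the chord quality. Diatonically G major has D (V) on that degree; D–F–A is instead the minor chord native to G minor, so it takes the label v.

v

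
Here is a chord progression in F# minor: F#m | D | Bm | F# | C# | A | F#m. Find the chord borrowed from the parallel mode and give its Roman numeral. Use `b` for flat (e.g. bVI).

I

The diatonic triads in F# minor (with V from harmonic minor) are F#m, G#dim, A, Bm, C#, D, E. F#m, D, Bm, C# and A all belong to that set. F# (F#–A#–C#) is not: scale degree 1 in F# minor carries F#m (i). In F# major the chord on that degree is F#, so here it functions as I, borrowed from the parallel major.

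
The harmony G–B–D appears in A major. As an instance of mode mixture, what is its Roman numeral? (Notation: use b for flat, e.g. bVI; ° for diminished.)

bVII

G is the lowered form of scale degree 7 in A major (the diatonic degree 7 is G#). Diatonically A major has G#dim (vii°) on that degree; G–B–D is instead the major chord native to A minor, so it takes the label bVII.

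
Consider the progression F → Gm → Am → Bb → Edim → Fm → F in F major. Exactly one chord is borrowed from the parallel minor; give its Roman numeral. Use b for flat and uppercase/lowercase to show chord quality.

i

The diatonic triads in F major are F, Gm, Am, Bb, C, Dm, Edim. Of the given chords, F, Gm, Am, Bb and Edim are diatonic. Fm (F–Ab–C) is not: scale degree 1 in F major carries F (I). In F minor the chord on that degree is Fm, so here it functions as i, borrowed from the parallel minor.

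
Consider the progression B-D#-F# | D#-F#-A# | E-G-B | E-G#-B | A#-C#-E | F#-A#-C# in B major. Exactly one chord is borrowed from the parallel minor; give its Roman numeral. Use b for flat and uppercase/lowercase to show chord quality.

B major has the diatonic set B, C#m, D#m, E, F#, G#m, A#dim. B–D#–F# = B, D#–F#–A# = D#m, E–G#–B = E, A#–C#–E = A#dim and F#–A#–C# = F# all belong to that set. E–G–B is not: scale degree 4 in B major carries E (IV). In B minor the chord on that degree is Em, so here it functions as iv, borrowed from the parallel minor.

iv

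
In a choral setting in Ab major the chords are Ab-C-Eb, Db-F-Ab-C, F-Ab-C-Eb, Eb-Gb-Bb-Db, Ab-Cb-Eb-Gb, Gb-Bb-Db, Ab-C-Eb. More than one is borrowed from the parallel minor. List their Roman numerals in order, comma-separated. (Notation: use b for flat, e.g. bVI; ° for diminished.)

In Ab major the diatonic chords are Ab, Bbm, Cm, Db, Eb, Fm, Gdim. Of the given chords, Ab–C–Eb = Ab, Db–F–Ab–C = Dbmaj7 and F–Ab–C–Eb = Fm7 are diatonic. Eb–Gb–Bb–Db doesn't fit — on degree 5 Ab major would have Eb (V). Ebm7 is the degree-5 chord of Ab minor, so it is the borrowed v7. But Ab–Cb–Eb–Gb is foreign: the diatonic I on degree 1 is Ab, whereas Abm7 comes from Ab minor. It is labeled i7. But Gb–Bb–Db is foreign: the diatonic vii° on degree 7 is Gdim, whereas Gb comes from Ab minor. It is labeled bVII.

v7, i7, bVII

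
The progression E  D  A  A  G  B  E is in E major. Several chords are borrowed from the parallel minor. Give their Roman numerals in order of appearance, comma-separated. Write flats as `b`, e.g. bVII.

bVII, bIII

The diatonic triads in E major are E, F#m, G#m, A, B, C#m, D#dim. Of the given chords, E, A and B are diatonic. D (D–F#–A) is not: scale degree 7 in E major carries D#dim (vii°). In E minor the chord on that degree is D, so here it functions as bVII, borrowed from the parallel minor. But G (G–B–D) is foreign: the diatonic iii on degree 3 is G#m, whereas G comes from E minor. It is labeled bIII.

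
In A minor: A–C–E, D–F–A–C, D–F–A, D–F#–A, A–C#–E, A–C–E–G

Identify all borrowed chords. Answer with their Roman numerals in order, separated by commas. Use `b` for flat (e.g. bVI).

A minor has the diatonic set Am, Bdim, C, Dm, E, F, G (with V from harmonic minor). Of the given chords, A–C–E = Am, D–F–A–C = Dm7, D–F–A = Dm and A–C–E–G = Am7 are diatonic. D–F#–A doesn't fit — on degree 4 A minor would have Dm (iv). D is the degree-4 chord of A major, so it is the borrowed IV. A–C#–E is not: scale degree 1 in A minor carries Am (i). In A major the chord on that degree is A, so here it functions as I, borrowed from the parallel major.

IV, I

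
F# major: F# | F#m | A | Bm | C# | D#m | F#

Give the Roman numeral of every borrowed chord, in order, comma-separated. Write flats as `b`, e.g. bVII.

i, bIII, iv

In F# major the diatonic chords are F#, G#m, A#m, B, C#, D#m, E#dim. F#, C# and D#m all belong to that set. But F#m (F#–A–C#) is foreign: the diatonic I on degree 1 is F#, whereas F#m comes from F# minor. It is labeled i. A (A–C#–E) is not: scale degree 3 in F# major carries A#m (iii). In F# minor the chord on that degree is A, so here it functions as bIII, borrowed from the parallel minor. Bm (B–D–F#) is not: scale degree 4 in F# major carries B (IV). In F# minor the chord on that degree is Bm, so here it functions as iv, borrowed from the parallel minor.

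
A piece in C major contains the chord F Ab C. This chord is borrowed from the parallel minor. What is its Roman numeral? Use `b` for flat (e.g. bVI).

F is scale degree 4 in C major. F–Ab–C is a minor chord — the form found in C minor, not the diatonic IV (F). Borrowed into C major it is written iv.

iv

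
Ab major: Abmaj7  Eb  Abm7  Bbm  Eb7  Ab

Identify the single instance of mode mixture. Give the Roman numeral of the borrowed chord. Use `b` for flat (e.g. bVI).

i7

In Ab major the diatonic chords are Ab, Bbm, Cm, Db, Eb, Fm, Gdim. Of the given chords, Abmaj7, Eb, Bbm, Eb7 and Ab are diatonic. But Abm7 (Ab–Cb–Eb–Gb) is foreign: the diatonic I on degree 1 is Ab, whereas Abm7 comes from Ab minor. It is labeled i7.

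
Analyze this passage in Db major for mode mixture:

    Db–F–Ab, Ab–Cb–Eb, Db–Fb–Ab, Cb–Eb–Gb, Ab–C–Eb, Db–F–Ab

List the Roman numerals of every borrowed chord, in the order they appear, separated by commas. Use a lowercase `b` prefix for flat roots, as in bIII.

v, i, bVII

In Db major the diatonic chords are Db, Ebm, Fm, Gb, Ab, Bbm, Cdim. Of the given chords, Db–F–Ab = Db and Ab–C–Eb = Ab are diatonic. Ab–Cb–Eb doesn't fit — on degree 5 Db major would have Ab (V). Abm is the degree-5 chord of Db minor, so it is the borrowed v. But Db–Fb–Ab is foreign: the diatonic I on degree 1 is Db, whereas Dbm comes from Db minor. It is labeled i. Cb–Eb–Gb is not: scale degree 7 in Db major carries Cdim (vii°). In Db minor the chord on that degree is Cb, so here it functions as bVII, borrowed from the parallel minor.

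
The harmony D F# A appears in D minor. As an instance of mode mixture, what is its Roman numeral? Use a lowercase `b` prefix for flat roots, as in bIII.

I

D is scale degree 1 in D minor. The diatonic chord on degree 1 would be Dm (i), but D–F#–A is the major chord from D major. As a borrowed chord it is labeled I.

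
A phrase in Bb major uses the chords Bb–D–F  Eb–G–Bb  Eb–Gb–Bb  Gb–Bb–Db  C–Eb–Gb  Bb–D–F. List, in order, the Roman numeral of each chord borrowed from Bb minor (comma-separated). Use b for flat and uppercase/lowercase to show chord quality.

iv, bVI, ii°

Bb major has the diatonic set Bb, Cm, Dm, Eb, F, Gm, Adim. Bb–D–F = Bb and Eb–G–Bb = Eb both belong to that set. But Eb–Gb–Bb is foreign: the diatonic IV on degree 4 is Eb, whereas Ebm comes from Bb minor. It is labeled iv. But Gb–Bb–Db is foreign: the diatonic vi on degree 6 is Gm, whereas Gb comes from Bb minor. It is labeled bVI. C–Eb–Gb is not: scale degree 2 in Bb major carries Cm (ii). In Bb minor the chord on that degree is Cdim, so here it functions as ii°, borrowed from the parallel minor.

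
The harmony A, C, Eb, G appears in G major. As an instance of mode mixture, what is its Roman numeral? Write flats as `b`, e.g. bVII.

iiø7

A is scale degree 2 in G major. The diatonic chord on degree 2 would be Am (ii), but A–C–Eb–G is the half-diminished-seventh chord from G minor. As a borrowed chord it is labeled iiø7.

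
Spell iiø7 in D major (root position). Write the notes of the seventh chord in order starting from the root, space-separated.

E G Bb D

iiø7 is built on scale degree 2, which is E in both D major and its parallel. In D minor the chord on E is E–G–Bb–D.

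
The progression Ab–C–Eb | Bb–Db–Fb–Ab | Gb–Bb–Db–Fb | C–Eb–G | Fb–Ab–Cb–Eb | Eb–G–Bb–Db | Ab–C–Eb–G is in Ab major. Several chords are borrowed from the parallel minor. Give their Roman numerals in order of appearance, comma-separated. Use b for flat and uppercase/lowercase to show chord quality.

iiø7, bVII7, bVImaj7

The diatonic triads in Ab major are Ab, Bbm, Cm, Db, Eb, Fm, Gdim. Ab–C–Eb = Ab, C–Eb–G = Cm, Eb–G–Bb–Db = Eb7 and Ab–C–Eb–G = Abmaj7 all belong to that set. But Bb–Db–Fb–Ab is foreign: the diatonic ii on degree 2 is Bbm, whereas Bbm7b5 comes from Ab minor. It is labeled iiø7. But Gb–Bb–Db–Fb is foreign: the diatonic vii° on degree 7 is Gdim, whereas Gb7 comes from Ab minor. It is labeled bVII7. Fb–Ab–Cb–Eb doesn't fit — on degree 6 Ab major would have Fm (vi). Fbmaj7 is the degree-6 chord of Ab minor, so it is the borrowed bVImaj7.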